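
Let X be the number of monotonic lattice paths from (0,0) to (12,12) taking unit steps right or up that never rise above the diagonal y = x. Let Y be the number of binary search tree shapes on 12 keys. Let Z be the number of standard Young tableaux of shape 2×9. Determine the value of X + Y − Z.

Monotone paths in an n×n grid that stay weakly below the diagonal are counted by C_n; here n = 12. So X = C_12 = 208012.
There are C_n binary search tree shapes on n keys; with n = 12 that is C_12. So Y = C_12 = 208012.
Standard Young tableaux of shape 2×n are counted by C_n; here n = 9. So Z = C_9 = 4862.
X + Y − Z = 208012 + 208012 − 4862 = 411162.

411162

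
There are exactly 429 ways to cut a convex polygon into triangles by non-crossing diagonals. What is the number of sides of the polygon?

Triangulations of a convex m-gon are counted by C_{m−2}. Since C_7 = 429, the index is 7.
So m − 2 = 7, giving m = 9 sides.

9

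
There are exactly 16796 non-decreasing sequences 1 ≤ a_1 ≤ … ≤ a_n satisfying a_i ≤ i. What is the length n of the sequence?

10

Such sub-staircase sequences of length n are counted by C_n. Since C_10 = 16796, the index is 10.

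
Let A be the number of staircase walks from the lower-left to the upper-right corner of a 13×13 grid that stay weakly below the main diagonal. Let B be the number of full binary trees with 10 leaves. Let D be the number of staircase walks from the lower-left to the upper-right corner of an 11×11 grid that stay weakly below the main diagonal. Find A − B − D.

Monotone paths in an n×n grid that stay weakly below the diagonal are counted by C_n; here n = 13. So A = C_13 = 742900.
A full binary tree with L leaves has L−1 internal nodes and is counted by C_{L−1}; L = 10 gives C_9. So B = C_9 = 4862.
Monotone paths in an n×n grid that stay weakly below the diagonal are counted by C_n; here n = 11. So D = C_11 = 58786.
A − B − D = 742900 − 4862 − 58786 = 679252.

679252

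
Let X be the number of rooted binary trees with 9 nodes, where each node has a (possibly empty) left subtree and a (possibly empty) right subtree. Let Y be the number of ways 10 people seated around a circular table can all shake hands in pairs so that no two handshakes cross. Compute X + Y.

Rooted binary trees with 9 nodes (each child slot possibly empty) number C_9. So X = C_9 = 4862.
With 10 = 2·5 people, non-crossing handshake pairings are non-crossing perfect matchings on a circle, counted by C_5. So Y = C_5 = 42.
X + Y = 4862 + 42 = 4904.

4904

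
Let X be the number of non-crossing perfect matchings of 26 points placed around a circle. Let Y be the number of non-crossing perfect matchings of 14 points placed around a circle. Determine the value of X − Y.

742471

Pairing 26 circle points by 13 non-crossing chords gives C_13 matchings. So X = C_13 = 742900.
Non-crossing perfect matchings of 2n points on a circle are counted by C_n; with 14 points, n = 7. So Y = C_7 = 429.
X − Y = 742900 − 429 = 742471.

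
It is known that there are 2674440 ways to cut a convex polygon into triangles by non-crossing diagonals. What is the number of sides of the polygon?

Triangulations of a convex m-gon are counted by C_{m−2}; 2674440 = C_14.
So m − 2 = 14, giving m = 16 sides.

16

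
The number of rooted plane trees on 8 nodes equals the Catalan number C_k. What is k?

Rooted ordered (plane) trees on m nodes have m−1 edges and are counted by C_{m−1}; m = 8 gives C_7.

7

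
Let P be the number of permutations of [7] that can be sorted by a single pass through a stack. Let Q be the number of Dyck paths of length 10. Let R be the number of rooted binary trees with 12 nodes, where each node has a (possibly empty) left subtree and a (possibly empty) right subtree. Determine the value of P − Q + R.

208399

By Knuth's characterisation, the stack-sortable permutations of length 7 are the 231-avoiders, numbering C_7. So P = C_7 = 429.
Dyck paths of semilength n (length 2n) are counted by C_n; here n = 5. So Q = C_5 = 42.
There are C_n binary search tree shapes on n keys; with n = 12 that is C_12. So R = C_12 = 208012.
P − Q + R = 429 − 42 + 208012 = 208399.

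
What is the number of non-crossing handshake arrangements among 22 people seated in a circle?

With 22 = 2·11 people, non-crossing handshake pairings are non-crossing perfect matchings on a circle, counted by C_11.
C_11 = 58786.

58786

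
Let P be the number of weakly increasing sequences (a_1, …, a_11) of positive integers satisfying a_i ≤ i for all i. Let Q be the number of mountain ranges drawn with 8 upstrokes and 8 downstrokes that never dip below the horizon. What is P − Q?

57356

Such sub-staircase sequences of length n are counted by C_n; here n = 11. So P = C_11 = 58786.
Paths of 8 up- and 8 down-steps that never dip below the axis are Dyck paths; their count is C_8. So Q = C_8 = 1430.
P − Q = 58786 − 1430 = 57356.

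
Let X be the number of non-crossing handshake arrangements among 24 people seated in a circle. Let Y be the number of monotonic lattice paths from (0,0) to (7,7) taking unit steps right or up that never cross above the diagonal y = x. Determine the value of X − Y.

207583

Non-crossing handshake pairings of 2n people are counted by C_n; 24 people gives n = 12. So X = C_12 = 208012.
Sub-diagonal monotone paths from (0,0) to (7,7) biject with Dyck paths of semilength 7, giving C_7. So Y = C_7 = 429.
X − Y = 208012 − 429 = 207583.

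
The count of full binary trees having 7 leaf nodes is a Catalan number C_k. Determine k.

A full binary tree with L leaves has L−1 internal nodes and is counted by C_{L−1}; L = 7 gives C_6.

6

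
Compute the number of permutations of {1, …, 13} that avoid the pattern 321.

742900

Permutations of [n] avoiding any single length-3 pattern are counted by C_n; here n = 13.
C_13 = C(26,13)/14 = 10400600/14 = 742900.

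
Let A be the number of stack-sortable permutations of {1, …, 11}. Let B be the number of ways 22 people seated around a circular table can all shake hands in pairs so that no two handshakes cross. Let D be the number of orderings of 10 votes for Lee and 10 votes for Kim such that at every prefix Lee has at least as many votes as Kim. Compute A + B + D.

134368

By Knuth's characterisation, the stack-sortable permutations of length 11 are the 231-avoiders, numbering C_11. So A = C_11 = 58786.
With 22 = 2·11 people, non-crossing handshake pairings are non-crossing perfect matchings on a circle, counted by C_11. So B = C_11 = 58786.
Reading a vote for the leader as '(' and for the other as ')' turns such a sequence into a balanced string of 10 pairs, so the count is C_10. So D = C_10 = 16796.
A + B + D = 58786 + 58786 + 16796 = 134368.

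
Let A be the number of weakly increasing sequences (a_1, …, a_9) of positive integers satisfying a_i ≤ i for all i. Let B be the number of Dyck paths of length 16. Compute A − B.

3432

Weakly increasing sequences with a_i ≤ i biject with Dyck paths of semilength 9, so there are C_9. So A = C_9 = 4862.
A Dyck path with 8 up-steps and 8 down-steps has semilength 8, so there are C_8 of them. So B = C_8 = 1430.
A − B = 4862 − 1430 = 3432.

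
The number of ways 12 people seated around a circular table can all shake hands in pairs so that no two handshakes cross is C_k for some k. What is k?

6

With 12 = 2·6 people, non-crossing handshake pairings are non-crossing perfect matchings on a circle, counted by C_6.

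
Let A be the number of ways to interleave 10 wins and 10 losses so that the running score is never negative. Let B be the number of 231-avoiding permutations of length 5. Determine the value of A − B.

Ballot sequences with n votes each where one side never trails are Dyck words, counted by C_n; here n = 10. So A = C_10 = 16796.
For any fixed pattern of length 3, the pattern-avoiding permutations of [5] number C_5. So B = C_5 = 42.
A − B = 16796 − 42 = 16754.

16754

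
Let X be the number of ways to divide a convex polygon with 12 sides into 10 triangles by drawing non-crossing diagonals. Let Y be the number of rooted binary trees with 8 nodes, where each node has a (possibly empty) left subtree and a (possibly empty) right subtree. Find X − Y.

15366

The number of triangulations of a 12-gon is the Catalan number C_10 (index = sides − 2). So X = C_10 = 16796.
Binary trees (left/right distinguished) on n nodes are counted by C_n; here n = 8. So Y = C_8 = 1430.
X − Y = 16796 − 1430 = 15366.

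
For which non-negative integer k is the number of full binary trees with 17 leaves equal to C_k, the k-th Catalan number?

16

Full binary trees with 17 leaves have 17−1 = 16 internal nodes, so there are C_16 of them.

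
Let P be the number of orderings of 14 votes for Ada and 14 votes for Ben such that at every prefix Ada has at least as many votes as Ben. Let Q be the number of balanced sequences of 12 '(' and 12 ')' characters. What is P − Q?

2466428

Ballot sequences with n votes each where one side never trails are Dyck words, counted by C_n; here n = 14. So P = C_14 = 2674440.
With 12 pairs the number of balanced bracket strings is the Catalan number C_12. So Q = C_12 = 208012.
P − Q = 2674440 − 208012 = 2466428.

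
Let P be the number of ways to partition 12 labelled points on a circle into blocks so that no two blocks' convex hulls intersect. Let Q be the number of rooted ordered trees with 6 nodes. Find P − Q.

The non-crossing partitions of [12] form a lattice of size C_12. So P = C_12 = 208012.
Rooted ordered (plane) trees on m nodes have m−1 edges and are counted by C_{m−1}; m = 6 gives C_5. So Q = C_5 = 42.
P − Q = 208012 − 42 = 207970.

207970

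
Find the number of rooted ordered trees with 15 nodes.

2674440

Rooted ordered (plane) trees on m nodes have m−1 edges and are counted by C_{m−1}; m = 15 gives C_14.
C_14 = 2674440.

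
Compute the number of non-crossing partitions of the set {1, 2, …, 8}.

1430

Non-crossing partitions of an n-element set are counted by C_n; here n = 8.
C_8 = C_7 · 2(2·7+1)/(7+2) = 429 · 30/9 = 1430.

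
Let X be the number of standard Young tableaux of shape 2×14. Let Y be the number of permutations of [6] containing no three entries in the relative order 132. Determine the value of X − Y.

Standard Young tableaux of shape 2×n are counted by C_n; here n = 14. So X = C_14 = 2674440.
For any fixed pattern of length 3, the pattern-avoiding permutations of [6] number C_6. So Y = C_6 = 132.
X − Y = 2674440 − 132 = 2674308.

2674308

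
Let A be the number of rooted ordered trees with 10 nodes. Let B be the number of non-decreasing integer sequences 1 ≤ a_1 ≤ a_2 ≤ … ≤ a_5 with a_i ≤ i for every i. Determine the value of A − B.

4820

A rooted plane tree on 10 nodes has 9 edges, and such trees are counted by C_9. So A = C_9 = 4862.
Such sub-staircase sequences of length n are counted by C_n; here n = 5. So B = C_5 = 42.
A − B = 4862 − 42 = 4820.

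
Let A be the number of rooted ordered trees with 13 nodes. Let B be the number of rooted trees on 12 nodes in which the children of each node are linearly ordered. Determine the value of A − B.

149226

Rooted ordered (plane) trees on m nodes have m−1 edges and are counted by C_{m−1}; m = 13 gives C_12. So A = C_12 = 208012.
Rooted ordered (plane) trees on m nodes have m−1 edges and are counted by C_{m−1}; m = 12 gives C_11. So B = C_11 = 58786.
A − B = 208012 − 58786 = 149226.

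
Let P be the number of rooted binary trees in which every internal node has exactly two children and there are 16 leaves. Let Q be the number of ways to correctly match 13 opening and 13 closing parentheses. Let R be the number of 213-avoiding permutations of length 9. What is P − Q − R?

8947083

A full binary tree with L leaves has L−1 internal nodes and is counted by C_{L−1}; L = 16 gives C_15. So P = C_15 = 9694845.
With 13 pairs the number of balanced bracket strings is the Catalan number C_13. So Q = C_13 = 742900.
For any fixed pattern of length 3, the pattern-avoiding permutations of [9] number C_9. So R = C_9 = 4862.
P − Q − R = 9694845 − 742900 − 4862 = 8947083.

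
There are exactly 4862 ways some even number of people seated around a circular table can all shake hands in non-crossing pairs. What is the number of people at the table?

18

Non-crossing handshake pairings of 2n people are counted by C_n. The Catalan number equal to 4862 is C_9.
So n = 9, and there are 2n = 18 people.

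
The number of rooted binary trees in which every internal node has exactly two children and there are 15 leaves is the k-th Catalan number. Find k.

Full binary trees with 15 leaves have 15−1 = 14 internal nodes, so there are C_14 of them.

14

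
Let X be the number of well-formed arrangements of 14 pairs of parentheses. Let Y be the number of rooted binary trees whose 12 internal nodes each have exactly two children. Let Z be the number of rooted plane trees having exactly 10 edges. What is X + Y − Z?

2865656

A balanced arrangement of 14 bracket pairs is a Dyck word of semilength 14, so the count is C_14. So X = C_14 = 2674440.
The number of full binary trees on 12 internal nodes is the Catalan number C_12. So Y = C_12 = 208012.
A rooted plane tree with 10 edges has 11 nodes, and the count is C_10. So Z = C_10 = 16796.
X + Y − Z = 2674440 + 208012 − 16796 = 2865656.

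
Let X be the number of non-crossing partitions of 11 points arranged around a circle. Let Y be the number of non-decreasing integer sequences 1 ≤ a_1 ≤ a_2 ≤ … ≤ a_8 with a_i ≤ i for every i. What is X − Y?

The non-crossing partitions of [11] form a lattice of size C_11. So X = C_11 = 58786.
Weakly increasing sequences with a_i ≤ i biject with Dyck paths of semilength 8, so there are C_8. So Y = C_8 = 1430.
X − Y = 58786 − 1430 = 57356.

57356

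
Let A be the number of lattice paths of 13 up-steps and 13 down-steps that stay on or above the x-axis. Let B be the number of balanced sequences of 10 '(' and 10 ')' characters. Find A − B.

726104

Paths of 13 up- and 13 down-steps that never dip below the axis are Dyck paths; their count is C_13. So A = C_13 = 742900.
With 10 pairs the number of balanced bracket strings is the Catalan number C_10. So B = C_10 = 16796.
A − B = 742900 − 16796 = 726104.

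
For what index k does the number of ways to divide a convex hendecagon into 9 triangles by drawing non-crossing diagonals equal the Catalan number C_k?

9

Triangulations of a convex m-gon are counted by C_{m−2}; with m = 11 this is C_9.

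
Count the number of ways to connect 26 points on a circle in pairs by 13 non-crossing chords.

Non-crossing perfect matchings of 2n points on a circle are counted by C_n; with 26 points, n = 13.
C_13 = C_12 · 2(2·12+1)/(12+2) = 208012 · 50/14 = 742900.

742900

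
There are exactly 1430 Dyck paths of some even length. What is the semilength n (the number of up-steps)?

8

Dyck paths of semilength n are counted by C_n. Since C_8 = 1430, the index is 8.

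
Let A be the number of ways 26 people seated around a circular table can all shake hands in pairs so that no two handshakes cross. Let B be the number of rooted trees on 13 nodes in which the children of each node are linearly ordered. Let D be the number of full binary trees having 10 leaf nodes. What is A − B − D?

530026

Non-crossing handshake pairings of 2n people are counted by C_n; 26 people gives n = 13. So A = C_13 = 742900.
A rooted plane tree on 13 nodes has 12 edges, and such trees are counted by C_12. So B = C_12 = 208012.
A full binary tree with L leaves has L−1 internal nodes and is counted by C_{L−1}; L = 10 gives C_9. So D = C_9 = 4862.
A − B − D = 742900 − 208012 − 4862 = 530026.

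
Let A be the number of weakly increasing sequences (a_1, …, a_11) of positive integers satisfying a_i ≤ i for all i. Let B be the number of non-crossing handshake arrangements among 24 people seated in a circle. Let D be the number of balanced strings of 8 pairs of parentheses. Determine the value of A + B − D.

265368

Weakly increasing sequences with a_i ≤ i biject with Dyck paths of semilength 11, so there are C_11. So A = C_11 = 58786.
With 24 = 2·12 people, non-crossing handshake pairings are non-crossing perfect matchings on a circle, counted by C_12. So B = C_12 = 208012.
With 8 pairs the number of balanced bracket strings is the Catalan number C_8. So D = C_8 = 1430.
A + B − D = 58786 + 208012 − 1430 = 265368.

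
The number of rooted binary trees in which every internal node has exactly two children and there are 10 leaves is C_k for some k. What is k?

Full binary trees with 10 leaves have 10−1 = 9 internal nodes, so there are C_9 of them.

9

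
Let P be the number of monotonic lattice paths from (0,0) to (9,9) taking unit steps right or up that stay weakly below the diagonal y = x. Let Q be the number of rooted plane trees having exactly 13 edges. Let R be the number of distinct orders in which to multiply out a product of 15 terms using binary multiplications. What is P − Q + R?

1936402

Sub-diagonal monotone paths from (0,0) to (9,9) biject with Dyck paths of semilength 9, giving C_9. So P = C_9 = 4862.
A rooted plane tree with 13 edges has 14 nodes, and the count is C_13. So Q = C_13 = 742900.
Bracketing 15 factors into binary products is counted by C_{15−1} = C_14. So R = C_14 = 2674440.
P − Q + R = 4862 − 742900 + 2674440 = 1936402.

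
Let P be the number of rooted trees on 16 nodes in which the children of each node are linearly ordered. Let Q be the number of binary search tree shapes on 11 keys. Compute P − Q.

A rooted plane tree on 16 nodes has 15 edges, and such trees are counted by C_15. So P = C_15 = 9694845.
Binary trees (left/right distinguished) on n nodes are counted by C_n; here n = 11. So Q = C_11 = 58786.
P − Q = 9694845 − 58786 = 9636059.

9636059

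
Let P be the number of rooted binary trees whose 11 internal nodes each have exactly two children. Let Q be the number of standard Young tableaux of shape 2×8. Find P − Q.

Full binary trees with n internal nodes are counted by C_n; here n = 11. So P = C_11 = 58786.
By the hook-length formula (or a Dyck-path bijection), SYT of shape 2×8 number C_8. So Q = C_8 = 1430.
P − Q = 58786 − 1430 = 57356.

57356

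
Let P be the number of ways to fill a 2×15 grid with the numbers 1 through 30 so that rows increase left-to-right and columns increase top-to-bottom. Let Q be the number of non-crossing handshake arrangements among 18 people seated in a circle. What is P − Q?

Standard Young tableaux of shape 2×n are counted by C_n; here n = 15. So P = C_15 = 9694845.
With 18 = 2·9 people, non-crossing handshake pairings are non-crossing perfect matchings on a circle, counted by C_9. So Q = C_9 = 4862.
P − Q = 9694845 − 4862 = 9689983.

9689983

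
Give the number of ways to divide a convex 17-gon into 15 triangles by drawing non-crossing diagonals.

A convex 17-gon is triangulated into 15 triangles, and the number of such triangulations is the Catalan number C_{17−2} = C_15.
C_15 = 9694845.

9694845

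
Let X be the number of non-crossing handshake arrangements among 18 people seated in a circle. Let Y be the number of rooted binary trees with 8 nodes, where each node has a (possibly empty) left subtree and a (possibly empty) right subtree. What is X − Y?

Non-crossing handshake pairings of 2n people are counted by C_n; 18 people gives n = 9. So X = C_9 = 4862.
There are C_n binary search tree shapes on n keys; with n = 8 that is C_8. So Y = C_8 = 1430.
X − Y = 4862 − 1430 = 3432.

3432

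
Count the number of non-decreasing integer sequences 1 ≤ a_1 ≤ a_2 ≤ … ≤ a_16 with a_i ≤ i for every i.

35357670

Weakly increasing sequences with a_i ≤ i biject with Dyck paths of semilength 16, so there are C_16.
C_16 = C(32,16)/17 = 601080390/17 = 35357670.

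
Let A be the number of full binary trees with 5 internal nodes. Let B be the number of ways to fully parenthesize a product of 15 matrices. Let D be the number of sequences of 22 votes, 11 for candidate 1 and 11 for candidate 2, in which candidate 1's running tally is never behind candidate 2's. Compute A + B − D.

Full binary trees with n internal nodes are counted by C_n; here n = 5. So A = C_5 = 42.
Bracketing 15 factors into binary products is counted by C_{15−1} = C_14. So B = C_14 = 2674440.
Ballot sequences with n votes each where one side never trails are Dyck words, counted by C_n; here n = 11. So D = C_11 = 58786.
A + B − D = 42 + 2674440 − 58786 = 2615696.

2615696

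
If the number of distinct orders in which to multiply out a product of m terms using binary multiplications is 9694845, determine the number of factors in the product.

16

Parenthesizations of m factors are counted by C_{m−1}, and C_15 = 9694845.
So the index is 15, and the number of factors is 15 + 1 = 16.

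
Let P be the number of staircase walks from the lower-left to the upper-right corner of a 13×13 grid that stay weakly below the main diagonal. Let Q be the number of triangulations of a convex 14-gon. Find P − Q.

Monotone paths in an n×n grid that stay weakly below the diagonal are counted by C_n; here n = 13. So P = C_13 = 742900.
The number of triangulations of a 14-gon is the Catalan number C_12 (index = sides − 2). So Q = C_12 = 208012.
P − Q = 742900 − 208012 = 534888.

534888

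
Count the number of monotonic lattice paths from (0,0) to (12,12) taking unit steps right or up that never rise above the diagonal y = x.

Sub-diagonal monotone paths from (0,0) to (12,12) biject with Dyck paths of semilength 12, giving C_12.
C_12 = C_11 · 2(2·11+1)/(11+2) = 58786 · 46/13 = 208012.

208012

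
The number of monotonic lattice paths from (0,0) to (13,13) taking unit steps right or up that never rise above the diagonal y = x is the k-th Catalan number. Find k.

13

Sub-diagonal monotone paths from (0,0) to (13,13) biject with Dyck paths of semilength 13, giving C_13.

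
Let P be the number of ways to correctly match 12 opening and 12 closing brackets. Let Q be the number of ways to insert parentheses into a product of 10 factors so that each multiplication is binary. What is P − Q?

203150

With 12 pairs the number of balanced bracket strings is the Catalan number C_12. So P = C_12 = 208012.
Ways to associate a product of 10 factors correspond to binary trees on 10 leaves, so the count is C_9. So Q = C_9 = 4862.
P − Q = 208012 − 4862 = 203150.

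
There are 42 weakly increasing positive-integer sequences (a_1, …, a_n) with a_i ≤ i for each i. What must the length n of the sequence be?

5

Such sub-staircase sequences of length n are counted by C_n. The Catalan number equal to 42 is C_5.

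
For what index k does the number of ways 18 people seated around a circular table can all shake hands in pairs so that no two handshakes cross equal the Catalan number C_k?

With 18 = 2·9 people, non-crossing handshake pairings are non-crossing perfect matchings on a circle, counted by C_9.

9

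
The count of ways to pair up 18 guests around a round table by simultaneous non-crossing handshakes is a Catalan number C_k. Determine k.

9

Non-crossing handshake pairings of 2n people are counted by C_n; 18 people gives n = 9.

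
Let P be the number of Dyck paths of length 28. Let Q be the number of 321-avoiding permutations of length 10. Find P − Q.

2657644

Dyck paths of semilength n (length 2n) are counted by C_n; here n = 14. So P = C_14 = 2674440.
For any fixed pattern of length 3, the pattern-avoiding permutations of [10] number C_10. So Q = C_10 = 16796.
P − Q = 2674440 − 16796 = 2657644.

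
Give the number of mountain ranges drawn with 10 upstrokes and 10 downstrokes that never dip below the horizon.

16796

A Dyck path with 10 up-steps and 10 down-steps has semilength 10, so there are C_10 of them.
C_10 = C(20,10)/11 = 184756/11 = 16796.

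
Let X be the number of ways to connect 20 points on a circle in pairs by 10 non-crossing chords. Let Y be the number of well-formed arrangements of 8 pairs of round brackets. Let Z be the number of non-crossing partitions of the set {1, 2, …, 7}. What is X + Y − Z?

17797

Non-crossing perfect matchings of 2n points on a circle are counted by C_n; with 20 points, n = 10. So X = C_10 = 16796.
Balanced strings of n pairs of brackets are counted by C_n; here n = 8. So Y = C_8 = 1430.
Non-crossing partitions of an n-element set are counted by C_n; here n = 7. So Z = C_7 = 429.
X + Y − Z = 16796 + 1430 − 429 = 17797.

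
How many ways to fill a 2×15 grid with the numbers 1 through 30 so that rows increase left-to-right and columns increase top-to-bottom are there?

9694845

By the hook-length formula (or a Dyck-path bijection), SYT of shape 2×15 number C_15.
C_15 = C(30,15)/16 = 155117520/16 = 9694845.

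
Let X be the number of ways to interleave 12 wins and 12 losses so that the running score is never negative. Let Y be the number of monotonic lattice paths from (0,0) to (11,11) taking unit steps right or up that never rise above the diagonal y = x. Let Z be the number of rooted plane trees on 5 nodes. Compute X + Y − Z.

266784

Reading a vote for the leader as '(' and for the other as ')' turns such a sequence into a balanced string of 12 pairs, so the count is C_12. So X = C_12 = 208012.
Monotone paths in an n×n grid that stay weakly below the diagonal are counted by C_n; here n = 11. So Y = C_11 = 58786.
A rooted plane tree on 5 nodes has 4 edges, and such trees are counted by C_4. So Z = C_4 = 14.
X + Y − Z = 208012 + 58786 − 14 = 266784.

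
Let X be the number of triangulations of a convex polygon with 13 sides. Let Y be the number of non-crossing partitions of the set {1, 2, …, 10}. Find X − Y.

41990

The number of triangulations of a 13-gon is the Catalan number C_11 (index = sides − 2). So X = C_11 = 58786.
The non-crossing partitions of [10] form a lattice of size C_10. So Y = C_10 = 16796.
X − Y = 58786 − 16796 = 41990.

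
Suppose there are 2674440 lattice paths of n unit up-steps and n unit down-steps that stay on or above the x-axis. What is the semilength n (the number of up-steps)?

Dyck paths of semilength n are counted by C_n. The Catalan number equal to 2674440 is C_14.

14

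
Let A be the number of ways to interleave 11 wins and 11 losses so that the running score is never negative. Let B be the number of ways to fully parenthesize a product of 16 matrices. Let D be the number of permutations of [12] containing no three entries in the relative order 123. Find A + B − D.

Reading a vote for the leader as '(' and for the other as ')' turns such a sequence into a balanced string of 11 pairs, so the count is C_11. So A = C_11 = 58786.
Ways to associate a product of 16 factors correspond to binary trees on 16 leaves, so the count is C_15. So B = C_15 = 9694845.
Permutations of [n] avoiding any single length-3 pattern are counted by C_n; here n = 12. So D = C_12 = 208012.
A + B − D = 58786 + 9694845 − 208012 = 9545619.

9545619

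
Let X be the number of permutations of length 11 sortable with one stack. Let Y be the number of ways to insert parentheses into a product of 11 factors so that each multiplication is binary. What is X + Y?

75582

By Knuth's characterisation, the stack-sortable permutations of length 11 are the 231-avoiders, numbering C_11. So X = C_11 = 58786.
Bracketing 11 factors into binary products is counted by C_{11−1} = C_10. So Y = C_10 = 16796.
X + Y = 58786 + 16796 = 75582.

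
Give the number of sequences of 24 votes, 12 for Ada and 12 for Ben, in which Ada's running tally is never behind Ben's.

208012

Reading a vote for the leader as '(' and for the other as ')' turns such a sequence into a balanced string of 12 pairs, so the count is C_12.
C_12 = C(24,12)/13 = 2704156/13 = 208012.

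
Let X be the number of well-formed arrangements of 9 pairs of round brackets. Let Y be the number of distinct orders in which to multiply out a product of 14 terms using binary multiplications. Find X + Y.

A balanced arrangement of 9 bracket pairs is a Dyck word of semilength 9, so the count is C_9. So X = C_9 = 4862.
Parenthesizations of m factors correspond to full binary trees with m leaves, counted by C_{m−1}; m = 14 gives C_13. So Y = C_13 = 742900.
X + Y = 4862 + 742900 = 747762.

747762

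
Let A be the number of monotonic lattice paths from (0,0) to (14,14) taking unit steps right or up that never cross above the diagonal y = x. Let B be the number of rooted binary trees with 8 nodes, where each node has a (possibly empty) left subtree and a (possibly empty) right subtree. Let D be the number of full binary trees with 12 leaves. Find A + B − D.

Monotone paths in an n×n grid that stay weakly below the diagonal are counted by C_n; here n = 14. So A = C_14 = 2674440.
Binary trees (left/right distinguished) on n nodes are counted by C_n; here n = 8. So B = C_8 = 1430.
A full binary tree with L leaves has L−1 internal nodes and is counted by C_{L−1}; L = 12 gives C_11. So D = C_11 = 58786.
A + B − D = 2674440 + 1430 − 58786 = 2617084.

2617084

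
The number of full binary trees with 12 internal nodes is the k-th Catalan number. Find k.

Full binary trees with n internal nodes are counted by C_n; here n = 12.

12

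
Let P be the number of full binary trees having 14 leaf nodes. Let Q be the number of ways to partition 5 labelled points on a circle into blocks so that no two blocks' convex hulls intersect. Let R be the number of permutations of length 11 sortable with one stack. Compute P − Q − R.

684072

Full binary trees with 14 leaves have 14−1 = 13 internal nodes, so there are C_13 of them. So P = C_13 = 742900.
Non-crossing partitions of an n-element set are counted by C_n; here n = 5. So Q = C_5 = 42.
Stack-sortable permutations are exactly the 231-avoiding ones, counted by C_n; here n = 11. So R = C_11 = 58786.
P − Q − R = 742900 − 42 − 58786 = 684072.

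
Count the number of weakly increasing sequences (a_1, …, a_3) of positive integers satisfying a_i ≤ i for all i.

Weakly increasing sequences with a_i ≤ i biject with Dyck paths of semilength 3, so there are C_3.
C_3 = 5.

5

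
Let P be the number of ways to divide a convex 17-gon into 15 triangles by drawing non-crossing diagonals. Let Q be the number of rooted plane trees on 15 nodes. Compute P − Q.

A convex 17-gon is triangulated into 15 triangles, and the number of such triangulations is the Catalan number C_{17−2} = C_15. So P = C_15 = 9694845.
Rooted ordered (plane) trees on m nodes have m−1 edges and are counted by C_{m−1}; m = 15 gives C_14. So Q = C_14 = 2674440.
P − Q = 9694845 − 2674440 = 7020405.

7020405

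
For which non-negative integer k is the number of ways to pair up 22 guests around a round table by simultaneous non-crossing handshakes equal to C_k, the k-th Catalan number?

11

With 22 = 2·11 people, non-crossing handshake pairings are non-crossing perfect matchings on a circle, counted by C_11.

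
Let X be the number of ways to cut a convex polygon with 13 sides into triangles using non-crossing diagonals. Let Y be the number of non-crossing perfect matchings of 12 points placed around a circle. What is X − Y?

The number of triangulations of a 13-gon is the Catalan number C_11 (index = sides − 2). So X = C_11 = 58786.
Pairing 12 circle points by 6 non-crossing chords gives C_6 matchings. So Y = C_6 = 132.
X − Y = 58786 − 132 = 58654.

58654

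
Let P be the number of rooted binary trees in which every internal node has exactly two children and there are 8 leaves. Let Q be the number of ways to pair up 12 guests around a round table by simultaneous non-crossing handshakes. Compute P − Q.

297

Full binary trees with 8 leaves have 8−1 = 7 internal nodes, so there are C_7 of them. So P = C_7 = 429.
With 12 = 2·6 people, non-crossing handshake pairings are non-crossing perfect matchings on a circle, counted by C_6. So Q = C_6 = 132.
P − Q = 429 − 132 = 297.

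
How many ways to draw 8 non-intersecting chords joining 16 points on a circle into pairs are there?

1430

Pairing 16 circle points by 8 non-crossing chords gives C_8 matchings.
C_8 = C(16,8)/9 = 12870/9 = 1430.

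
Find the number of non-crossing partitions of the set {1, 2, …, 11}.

Non-crossing partitions of an n-element set are counted by C_n; here n = 11.
C_11 = C(22,11)/12 = 705432/12 = 58786.

58786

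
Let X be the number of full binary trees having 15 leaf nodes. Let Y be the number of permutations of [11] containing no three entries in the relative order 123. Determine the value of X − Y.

2615654

Full binary trees with 15 leaves have 15−1 = 14 internal nodes, so there are C_14 of them. So X = C_14 = 2674440.
For any fixed pattern of length 3, the pattern-avoiding permutations of [11] number C_11. So Y = C_11 = 58786.
X − Y = 2674440 − 58786 = 2615654.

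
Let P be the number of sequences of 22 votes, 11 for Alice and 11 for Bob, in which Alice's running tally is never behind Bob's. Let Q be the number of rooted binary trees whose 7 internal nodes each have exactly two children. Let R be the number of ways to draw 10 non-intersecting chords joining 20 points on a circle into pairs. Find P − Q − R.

Ballot sequences with n votes each where one side never trails are Dyck words, counted by C_n; here n = 11. So P = C_11 = 58786.
The number of full binary trees on 7 internal nodes is the Catalan number C_7. So Q = C_7 = 429.
Non-crossing perfect matchings of 2n points on a circle are counted by C_n; with 20 points, n = 10. So R = C_10 = 16796.
P − Q − R = 58786 − 429 − 16796 = 41561.

41561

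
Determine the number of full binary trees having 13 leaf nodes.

208012

Full binary trees with 13 leaves have 13−1 = 12 internal nodes, so there are C_12 of them.
C_12 = 208012.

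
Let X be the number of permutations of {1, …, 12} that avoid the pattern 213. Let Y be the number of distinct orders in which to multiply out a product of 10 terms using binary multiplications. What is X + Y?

Permutations of [n] avoiding any single length-3 pattern are counted by C_n; here n = 12. So X = C_12 = 208012.
Parenthesizations of m factors correspond to full binary trees with m leaves, counted by C_{m−1}; m = 10 gives C_9. So Y = C_9 = 4862.
X + Y = 208012 + 4862 = 212874.

212874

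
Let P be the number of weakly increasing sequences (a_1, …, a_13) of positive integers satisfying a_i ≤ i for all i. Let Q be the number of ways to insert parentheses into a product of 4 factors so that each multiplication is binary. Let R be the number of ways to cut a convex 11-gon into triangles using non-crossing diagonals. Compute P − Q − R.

738033

Such sub-staircase sequences of length n are counted by C_n; here n = 13. So P = C_13 = 742900.
Ways to associate a product of 4 factors correspond to binary trees on 4 leaves, so the count is C_3. So Q = C_3 = 5.
Triangulations of a convex m-gon are counted by C_{m−2}; with m = 11 this is C_9. So R = C_9 = 4862.
P − Q − R = 742900 − 5 − 4862 = 738033.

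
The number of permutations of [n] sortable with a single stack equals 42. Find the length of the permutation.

Stack-sortable permutations of [n] are counted by C_n; 42 = C_5.

5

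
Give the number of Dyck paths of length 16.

1430

Paths of 8 up- and 8 down-steps that never dip below the axis are Dyck paths; their count is C_8.
C_8 = 1430.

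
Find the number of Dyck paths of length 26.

742900

Paths of 13 up- and 13 down-steps that never dip below the axis are Dyck paths; their count is C_13.
C_13 = C_12 · 2(2·12+1)/(12+2) = 208012 · 50/14 = 742900.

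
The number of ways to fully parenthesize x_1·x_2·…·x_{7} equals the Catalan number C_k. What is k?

6

Bracketing 7 factors into binary products is counted by C_{7−1} = C_6.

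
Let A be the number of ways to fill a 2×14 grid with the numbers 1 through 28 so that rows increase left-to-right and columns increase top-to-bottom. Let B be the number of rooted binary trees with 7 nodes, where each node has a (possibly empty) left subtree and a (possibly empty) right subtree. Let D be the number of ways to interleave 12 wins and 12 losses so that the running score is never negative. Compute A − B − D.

By the hook-length formula (or a Dyck-path bijection), SYT of shape 2×14 number C_14. So A = C_14 = 2674440.
Rooted binary trees with 7 nodes (each child slot possibly empty) number C_7. So B = C_7 = 429.
Ballot sequences with n votes each where one side never trails are Dyck words, counted by C_n; here n = 12. So D = C_12 = 208012.
A − B − D = 2674440 − 429 − 208012 = 2465999.

2465999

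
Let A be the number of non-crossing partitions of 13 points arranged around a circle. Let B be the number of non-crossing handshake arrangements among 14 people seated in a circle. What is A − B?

742471

Non-crossing partitions of an n-element set are counted by C_n; here n = 13. So A = C_13 = 742900.
Non-crossing handshake pairings of 2n people are counted by C_n; 14 people gives n = 7. So B = C_7 = 429.
A − B = 742900 − 429 = 742471.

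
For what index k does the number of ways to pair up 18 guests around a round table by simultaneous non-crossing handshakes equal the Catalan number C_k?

9

Non-crossing handshake pairings of 2n people are counted by C_n; 18 people gives n = 9.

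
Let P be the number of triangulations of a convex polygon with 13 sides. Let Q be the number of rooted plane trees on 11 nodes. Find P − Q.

41990

The number of triangulations of a 13-gon is the Catalan number C_11 (index = sides − 2). So P = C_11 = 58786.
A rooted plane tree on 11 nodes has 10 edges, and such trees are counted by C_10. So Q = C_10 = 16796.
P − Q = 58786 − 16796 = 41990.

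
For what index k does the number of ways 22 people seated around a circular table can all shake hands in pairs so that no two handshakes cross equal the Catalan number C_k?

11

Non-crossing handshake pairings of 2n people are counted by C_n; 22 people gives n = 11.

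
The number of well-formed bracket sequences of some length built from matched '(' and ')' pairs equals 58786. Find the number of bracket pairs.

11

Balanced strings of n bracket-pairs are counted by C_n; 58786 = C_11.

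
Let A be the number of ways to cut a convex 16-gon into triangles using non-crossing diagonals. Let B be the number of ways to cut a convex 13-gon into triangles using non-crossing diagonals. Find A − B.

2615654

A convex 16-gon is triangulated into 14 triangles, and the number of such triangulations is the Catalan number C_{16−2} = C_14. So A = C_14 = 2674440.
The number of triangulations of a 13-gon is the Catalan number C_11 (index = sides − 2). So B = C_11 = 58786.
A − B = 2674440 − 58786 = 2615654.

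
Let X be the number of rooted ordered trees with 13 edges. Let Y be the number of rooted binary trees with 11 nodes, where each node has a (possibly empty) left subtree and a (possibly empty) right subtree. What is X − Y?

684114

Rooted ordered trees with n edges are counted by C_n; here n = 13. So X = C_13 = 742900.
Binary trees (left/right distinguished) on n nodes are counted by C_n; here n = 11. So Y = C_11 = 58786.
X − Y = 742900 − 58786 = 684114.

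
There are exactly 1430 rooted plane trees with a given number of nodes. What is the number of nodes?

9

Rooted ordered trees on m nodes are counted by C_{m−1}. Since C_8 = 1430, the index is 8.
So the index is 8, and the number of nodes is 8 + 1 = 9.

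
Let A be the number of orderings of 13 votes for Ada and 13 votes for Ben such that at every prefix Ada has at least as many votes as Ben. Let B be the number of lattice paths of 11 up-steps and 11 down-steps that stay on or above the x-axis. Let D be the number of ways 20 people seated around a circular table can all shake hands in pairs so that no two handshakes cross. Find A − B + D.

700910

Reading a vote for the leader as '(' and for the other as ')' turns such a sequence into a balanced string of 13 pairs, so the count is C_13. So A = C_13 = 742900.
Dyck paths of semilength n (length 2n) are counted by C_n; here n = 11. So B = C_11 = 58786.
Non-crossing handshake pairings of 2n people are counted by C_n; 20 people gives n = 10. So D = C_10 = 16796.
A − B + D = 742900 − 58786 + 16796 = 700910.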